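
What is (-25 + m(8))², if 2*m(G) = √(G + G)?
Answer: 529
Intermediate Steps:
m(G) = √2*√G/2 (m(G) = √(G + G)/2 = √(2*G)/2 = (√2*√G)/2 = √2*√G/2)
(-25 + m(8))² = (-25 + √2*√8/2)² = (-25 + √2*(2*√2)/2)² = (-25 + 2)² = (-23)² = 529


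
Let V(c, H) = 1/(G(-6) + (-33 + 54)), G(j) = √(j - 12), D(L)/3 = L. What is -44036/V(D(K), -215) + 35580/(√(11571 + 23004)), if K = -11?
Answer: -924756 + 2372*√1383/461 - 132108*I*√2 ≈ -9.2457e+5 - 1.8683e+5*I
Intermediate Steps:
D(L) = 3*L
G(j) = √(-12 + j)
V(c, H) = 1/(21 + 3*I*√2) (V(c, H) = 1/(√(-12 - 6) + (-33 + 54)) = 1/(√(-18) + 21) = 1/(3*I*√2 + 21) = 1/(21 + 3*I*√2))
-44036/V(D(K), -215) + 35580/(√(11571 + 23004)) = -44036/(7/153 - I*√2/153) + 35580/(√(11571 + 23004)) = -44036/(7/153 - I*√2/153) + 35580/(√34575) = -44036/(7/153 - I*√2/153) + 35580/((5*√1383)) = -44036/(7/153 - I*√2/153) + 35580*(√1383/6915) = -44036/(7/153 - I*√2/153) + 2372*√1383/461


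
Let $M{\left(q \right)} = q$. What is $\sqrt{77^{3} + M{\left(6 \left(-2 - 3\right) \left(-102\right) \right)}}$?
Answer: $\sqrt{459593} \approx 677.93$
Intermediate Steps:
$\sqrt{77^{3} + M{\left(6 \left(-2 - 3\right) \left(-102\right) \right)}} = \sqrt{77^{3} + 6 \left(-2 - 3\right) \left(-102\right)} = \sqrt{456533 + 6 \left(-5\right) \left(-102\right)} = \sqrt{456533 - -3060} = \sqrt{456533 + 3060} = \sqrt{459593}$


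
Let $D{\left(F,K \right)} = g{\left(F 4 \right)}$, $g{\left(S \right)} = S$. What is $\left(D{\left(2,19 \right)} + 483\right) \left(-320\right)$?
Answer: $-157120$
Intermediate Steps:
$D{\left(F,K \right)} = 4 F$ ($D{\left(F,K \right)} = F 4 = 4 F$)
$\left(D{\left(2,19 \right)} + 483\right) \left(-320\right) = \left(4 \cdot 2 + 483\right) \left(-320\right) = \left(8 + 483\right) \left(-320\right) = 491 \left(-320\right) = -157120$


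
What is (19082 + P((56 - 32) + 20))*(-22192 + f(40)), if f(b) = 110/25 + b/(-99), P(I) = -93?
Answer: -208557364318/495 ≈ -4.2133e+8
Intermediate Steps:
f(b) = 22/5 - b/99 (f(b) = 110*(1/25) + b*(-1/99) = 22/5 - b/99)
(19082 + P((56 - 32) + 20))*(-22192 + f(40)) = (19082 - 93)*(-22192 + (22/5 - 1/99*40)) = 18989*(-22192 + (22/5 - 40/99)) = 18989*(-22192 + 1978/495) = 18989*(-10983062/495) = -208557364318/495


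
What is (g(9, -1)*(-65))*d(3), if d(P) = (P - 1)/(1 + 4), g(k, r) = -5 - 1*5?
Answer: 260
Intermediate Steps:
g(k, r) = -10 (g(k, r) = -5 - 5 = -10)
d(P) = -⅕ + P/5 (d(P) = (-1 + P)/5 = (-1 + P)*(⅕) = -⅕ + P/5)
(g(9, -1)*(-65))*d(3) = (-10*(-65))*(-⅕ + (⅕)*3) = 650*(-⅕ + ⅗) = 650*(⅖) = 260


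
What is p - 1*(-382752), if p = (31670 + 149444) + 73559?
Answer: 637425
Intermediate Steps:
p = 254673 (p = 181114 + 73559 = 254673)
p - 1*(-382752) = 254673 - 1*(-382752) = 254673 + 382752 = 637425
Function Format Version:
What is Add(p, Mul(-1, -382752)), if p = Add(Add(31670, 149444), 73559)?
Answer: 637425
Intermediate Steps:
p = 254673 (p = Add(181114, 73559) = 254673)
Add(p, Mul(-1, -382752)) = Add(254673, Mul(-1, -382752)) = Add(254673, 382752) = 637425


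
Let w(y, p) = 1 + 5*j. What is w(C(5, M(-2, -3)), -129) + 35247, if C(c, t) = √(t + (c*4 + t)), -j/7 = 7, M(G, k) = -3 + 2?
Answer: 35003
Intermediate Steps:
M(G, k) = -1
j = -49 (j = -7*7 = -49)
C(c, t) = √(2*t + 4*c) (C(c, t) = √(t + (4*c + t)) = √(t + (t + 4*c)) = √(2*t + 4*c))
w(y, p) = -244 (w(y, p) = 1 + 5*(-49) = 1 - 245 = -244)
w(C(5, M(-2, -3)), -129) + 35247 = -244 + 35247 = 35003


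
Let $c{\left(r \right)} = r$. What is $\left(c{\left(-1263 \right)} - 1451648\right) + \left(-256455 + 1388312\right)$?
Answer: $-321054$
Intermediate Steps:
$\left(c{\left(-1263 \right)} - 1451648\right) + \left(-256455 + 1388312\right) = \left(-1263 - 1451648\right) + \left(-256455 + 1388312\right) = -1452911 + 1131857 = -321054$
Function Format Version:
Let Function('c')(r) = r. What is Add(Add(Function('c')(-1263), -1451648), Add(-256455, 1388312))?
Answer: -321054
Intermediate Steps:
Add(Add(Function('c')(-1263), -1451648), Add(-256455, 1388312)) = Add(Add(-1263, -1451648), Add(-256455, 1388312)) = Add(-1452911, 1131857) = -321054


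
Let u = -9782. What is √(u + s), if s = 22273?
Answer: √12491 ≈ 111.76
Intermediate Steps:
√(u + s) = √(-9782 + 22273) = √12491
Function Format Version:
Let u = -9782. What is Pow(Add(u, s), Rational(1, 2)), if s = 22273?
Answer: Pow(12491, Rational(1, 2)) ≈ 111.76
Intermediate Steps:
Pow(Add(u, s), Rational(1, 2)) = Pow(Add(-9782, 22273), Rational(1, 2)) = Pow(12491, Rational(1, 2))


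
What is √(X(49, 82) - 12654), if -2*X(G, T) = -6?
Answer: I*√12651 ≈ 112.48*I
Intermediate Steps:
X(G, T) = 3 (X(G, T) = -(-3)*2*1/2 = -(-3)*2/2 = -½*(-6) = 3)
√(X(49, 82) - 12654) = √(3 - 12654) = √(-12651) = I*√12651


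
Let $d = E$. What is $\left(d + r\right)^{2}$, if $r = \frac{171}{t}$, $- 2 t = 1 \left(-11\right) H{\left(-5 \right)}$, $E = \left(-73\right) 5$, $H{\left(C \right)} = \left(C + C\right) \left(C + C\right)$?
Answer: $\frac{40231935241}{302500} \approx 1.33 \cdot 10^{5}$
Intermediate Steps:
$H{\left(C \right)} = 4 C^{2}$ ($H{\left(C \right)} = 2 C 2 C = 4 C^{2}$)
$E = -365$
$t = 550$ ($t = - \frac{1 \left(-11\right) 4 \left(-5\right)^{2}}{2} = - \frac{\left(-11\right) 4 \cdot 25}{2} = - \frac{\left(-11\right) 100}{2} = \left(- \frac{1}{2}\right) \left(-1100\right) = 550$)
$r = \frac{171}{550} \approx 0.31091$
$d = -365$
$\left(d + r\right)^{2} = \left(-365 + \frac{171}{550}\right)^{2} = \left(- \frac{200579}{550}\right)^{2} = \frac{40231935241}{302500}$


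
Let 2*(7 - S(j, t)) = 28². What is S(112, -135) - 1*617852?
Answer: -618237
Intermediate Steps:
S(j, t) = -385 (S(j, t) = 7 - ½*28² = 7 - ½*784 = 7 - 392 = -385)
S(112, -135) - 1*617852 = -385 - 1*617852 = -385 - 617852 = -618237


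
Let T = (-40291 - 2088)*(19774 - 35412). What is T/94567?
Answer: 662722802/94567 ≈ 7008.0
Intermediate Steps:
T = 662722802 (T = -42379*(-15638) = 662722802)
T/94567 = 662722802/94567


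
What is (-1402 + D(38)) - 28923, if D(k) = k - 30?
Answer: -30317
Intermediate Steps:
D(k) = -30 + k
(-1402 + D(38)) - 28923 = (-1402 + (-30 + 38)) - 28923 = (-1402 + 8) - 28923 = -1394 - 28923 = -30317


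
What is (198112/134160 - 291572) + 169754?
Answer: -1021431548/8385 ≈ -1.2182e+5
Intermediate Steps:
(198112/134160 - 291572) + 169754 = (198112*(1/134160) - 291572) + 169754 = (12382/8385 - 291572) + 169754 = -2444818838/8385 + 169754 = -1021431548/8385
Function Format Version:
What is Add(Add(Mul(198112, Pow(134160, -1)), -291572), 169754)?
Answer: Rational(-1021431548, 8385) ≈ -1.2182e+5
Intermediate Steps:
Add(Add(Mul(198112, Pow(134160, -1)), -291572), 169754) = Add(Add(Mul(198112, Rational(1, 134160)), -291572), 169754) = Add(Add(Rational(12382, 8385), -291572), 169754) = Add(Rational(-2444818838, 8385), 169754) = Rational(-1021431548, 8385)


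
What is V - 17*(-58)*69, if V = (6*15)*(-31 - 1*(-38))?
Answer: 68664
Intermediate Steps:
V = 630 (V = 90*(-31 + 38) = 90*7 = 630)
V - 17*(-58)*69 = 630 - 17*(-58)*69 = 630 + 986*69 = 630 + 68034 = 68664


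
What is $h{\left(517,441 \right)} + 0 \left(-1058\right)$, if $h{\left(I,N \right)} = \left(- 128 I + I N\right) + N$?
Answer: $162262$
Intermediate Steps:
$h{\left(I,N \right)} = N - 128 I + I N$
$h{\left(517,441 \right)} + 0 \left(-1058\right) = \left(441 - 66176 + 517 \cdot 441\right) + 0 \left(-1058\right) = \left(441 - 66176 + 227997\right) + 0 = 162262 + 0 = 162262$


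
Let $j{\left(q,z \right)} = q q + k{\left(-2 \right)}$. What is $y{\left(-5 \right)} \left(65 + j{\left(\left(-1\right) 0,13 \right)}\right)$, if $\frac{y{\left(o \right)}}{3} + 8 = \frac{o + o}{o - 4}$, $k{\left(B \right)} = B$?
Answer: $-1302$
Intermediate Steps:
$j{\left(q,z \right)} = -2 + q^{2}$ ($j{\left(q,z \right)} = q q - 2 = q^{2} - 2 = -2 + q^{2}$)
$y{\left(o \right)} = -24 + \frac{6 o}{-4 + o}$ ($y{\left(o \right)} = -24 + 3 \frac{o + o}{o - 4} = -24 + 3 \frac{2 o}{-4 + o} = -24 + \frac{6 o}{-4 + o}$)
$y{\left(-5 \right)} \left(65 + j{\left(\left(-1\right) 0,13 \right)}\right) = \frac{6 \left(16 - -15\right)}{-4 - 5} \left(65 - \left(2 - \left(\left(-1\right) 0\right)^{2}\right)\right) = \frac{6 \left(16 + 15\right)}{-9} \left(65 - \left(2 - 0^{2}\right)\right) = 6 \left(- \frac{1}{9}\right) 31 \left(65 + \left(-2 + 0\right)\right) = - \frac{62 \left(65 - 2\right)}{3} = \left(- \frac{62}{3}\right) 63 = -1302$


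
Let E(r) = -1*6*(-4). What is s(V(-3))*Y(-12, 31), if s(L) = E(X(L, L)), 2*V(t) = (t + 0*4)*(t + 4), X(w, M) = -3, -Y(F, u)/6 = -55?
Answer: 7920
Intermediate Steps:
Y(F, u) = 330 (Y(F, u) = -6*(-55) = 330)
V(t) = t*(4 + t)/2 (V(t) = ((t + 0*4)*(t + 4))/2 = ((t + 0)*(4 + t))/2 = (t*(4 + t))/2 = t*(4 + t)/2)
E(r) = 24 (E(r) = -6*(-4) = 24)
s(L) = 24
s(V(-3))*Y(-12, 31) = 24*330 = 7920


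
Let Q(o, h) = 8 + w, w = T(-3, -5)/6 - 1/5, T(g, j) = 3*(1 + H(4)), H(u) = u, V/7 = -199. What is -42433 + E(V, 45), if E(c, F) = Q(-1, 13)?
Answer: -424227/10 ≈ -42423.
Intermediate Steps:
V = -1393 (V = 7*(-199) = -1393)
T(g, j) = 15 (T(g, j) = 3*(1 + 4) = 3*5 = 15)
w = 23/10 (w = 15/6 - 1/5 = 15*(1/6) - 1*1/5 = 5/2 - 1/5 = 23/10 ≈ 2.3000)
Q(o, h) = 103/10 (Q(o, h) = 8 + 23/10 = 103/10)
E(c, F) = 103/10
-42433 + E(V, 45) = -42433 + 103/10 = -424227/10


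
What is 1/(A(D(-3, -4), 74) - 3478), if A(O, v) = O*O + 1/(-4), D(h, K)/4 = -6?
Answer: -4/11609 ≈ -0.00034456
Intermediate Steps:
D(h, K) = -24 (D(h, K) = 4*(-6) = -24)
A(O, v) = -1/4 + O**2 (A(O, v) = O**2 - 1/4 = -1/4 + O**2)
1/(A(D(-3, -4), 74) - 3478) = 1/((-1/4 + (-24)**2) - 3478) = 1/((-1/4 + 576) - 3478) = 1/(2303/4 - 3478) = 1/(-11609/4) = -4/11609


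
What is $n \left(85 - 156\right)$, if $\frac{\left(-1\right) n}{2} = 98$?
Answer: $13916$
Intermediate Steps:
$n = -196$ ($n = \left(-2\right) 98 = -196$)
$n \left(85 - 156\right) = - 196 \left(85 - 156\right) = \left(-196\right) \left(-71\right) = 13916$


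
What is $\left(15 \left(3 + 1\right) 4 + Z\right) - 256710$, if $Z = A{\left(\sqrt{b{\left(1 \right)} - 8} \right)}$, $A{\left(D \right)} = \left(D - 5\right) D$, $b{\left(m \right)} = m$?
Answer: $-256477 - 5 i \sqrt{7} \approx -2.5648 \cdot 10^{5} - 13.229 i$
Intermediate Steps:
$A{\left(D \right)} = D \left(-5 + D\right)$ ($A{\left(D \right)} = \left(-5 + D\right) D = D \left(-5 + D\right)$)
$Z = i \sqrt{7} \left(-5 + i \sqrt{7}\right)$ ($Z = \sqrt{1 - 8} \left(-5 + \sqrt{1 - 8}\right) = \sqrt{-7} \left(-5 + \sqrt{-7}\right) = i \sqrt{7} \left(-5 + i \sqrt{7}\right) \approx -7.0 - 13.229 i$)
$\left(15 \left(3 + 1\right) 4 + Z\right) - 256710 = \left(15 \left(3 + 1\right) 4 - \left(7 + 5 i \sqrt{7}\right)\right) - 256710 = \left(15 \cdot 4 \cdot 4 - \left(7 + 5 i \sqrt{7}\right)\right) - 256710 = \left(15 \cdot 16 - \left(7 + 5 i \sqrt{7}\right)\right) - 256710 = \left(240 - \left(7 + 5 i \sqrt{7}\right)\right) - 256710 = \left(233 - 5 i \sqrt{7}\right) - 256710 = -256477 - 5 i \sqrt{7}$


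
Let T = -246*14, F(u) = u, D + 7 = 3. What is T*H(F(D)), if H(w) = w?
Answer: 13776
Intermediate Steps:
D = -4 (D = -7 + 3 = -4)
T = -3444
T*H(F(D)) = -3444*(-4) = 13776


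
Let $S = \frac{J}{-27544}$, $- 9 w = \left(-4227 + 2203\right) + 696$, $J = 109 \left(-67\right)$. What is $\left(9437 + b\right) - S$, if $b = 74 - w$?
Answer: $\frac{2321094697}{247896} \approx 9363.2$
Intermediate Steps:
$J = -7303$
$w = \frac{1328}{9}$ ($w = - \frac{\left(-4227 + 2203\right) + 696}{9} = - \frac{-2024 + 696}{9} = \left(- \frac{1}{9}\right) \left(-1328\right) = \frac{1328}{9} \approx 147.56$)
$b = - \frac{662}{9}$ ($b = 74 - \frac{1328}{9} = - \frac{662}{9} \approx -73.556$)
$S = \frac{7303}{27544}$ ($S = - \frac{7303}{-27544} = \left(-7303\right) \left(- \frac{1}{27544}\right) = \frac{7303}{27544} \approx 0.26514$)
$\left(9437 + b\right) - S = \left(9437 - \frac{662}{9}\right) - \frac{7303}{27544} = \frac{84271}{9} - \frac{7303}{27544} = \frac{2321094697}{247896}$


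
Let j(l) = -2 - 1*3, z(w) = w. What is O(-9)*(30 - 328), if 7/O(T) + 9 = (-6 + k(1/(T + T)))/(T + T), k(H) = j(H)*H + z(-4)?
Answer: 675864/2741 ≈ 246.58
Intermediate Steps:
j(l) = -5 (j(l) = -2 - 3 = -5)
k(H) = -4 - 5*H (k(H) = -5*H - 4 = -4 - 5*H)
O(T) = 7/(-9 + (-10 - 5/(2*T))/(2*T)) (O(T) = 7/(-9 + (-6 + (-4 - 5/(T + T)))/(T + T)) = 7/(-9 + (-6 + (-4 - 5*1/(2*T)))/((2*T))) = 7/(-9 + (-6 + (-4 - 5/(2*T)))*(1/(2*T))) = 7/(-9 + (-10 - 5/(2*T))*(1/(2*T))) = 7/(-9 + (-10 - 5/(2*T))/(2*T)))
O(-9)*(30 - 328) = (-28*(-9)**2/(5 + 4*(-9)*(5 + 9*(-9))))*(30 - 328) = -28*81/(5 + 4*(-9)*(5 - 81))*(-298) = -28*81/(5 + 4*(-9)*(-76))*(-298) = -28*81/(5 + 2736)*(-298) = -28*81/2741*(-298) = -28*81*1/2741*(-298) = -2268/2741*(-298) = 675864/2741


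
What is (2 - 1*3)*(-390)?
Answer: 390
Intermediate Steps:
(2 - 1*3)*(-390) = (2 - 3)*(-390) = -1*(-390) = 390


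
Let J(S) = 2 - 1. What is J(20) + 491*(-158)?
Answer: -77577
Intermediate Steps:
J(S) = 1
J(20) + 491*(-158) = 1 + 491*(-158) = 1 - 77578 = -77577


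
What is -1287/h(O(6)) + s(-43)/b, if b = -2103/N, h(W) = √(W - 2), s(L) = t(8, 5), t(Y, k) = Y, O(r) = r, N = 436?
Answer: -2713537/4206 ≈ -645.16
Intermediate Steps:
s(L) = 8
h(W) = √(-2 + W)
b = -2103/436 ≈ -4.8234
-1287/h(O(6)) + s(-43)/b = -1287/√(-2 + 6) + 8/(-2103/436) = -1287/(√4) + 8*(-436/2103) = -1287/2 - 3488/2103 = -2713537/4206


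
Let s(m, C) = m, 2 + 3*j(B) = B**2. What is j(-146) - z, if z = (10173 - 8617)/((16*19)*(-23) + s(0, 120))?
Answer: 37258039/5244 ≈ 7104.9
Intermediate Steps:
j(B) = -2/3 + B**2/3
z = -389/1748 (z = (10173 - 8617)/((16*19)*(-23) + 0) = 1556/(304*(-23) + 0) = 1556/(-6992 + 0) = 1556/(-6992) = 1556*(-1/6992) = -389/1748 ≈ -0.22254)
j(-146) - z = (-2/3 + (1/3)*(-146)**2) - 1*(-389/1748) = (-2/3 + (1/3)*21316) + 389/1748 = (-2/3 + 21316/3) + 389/1748 = 21314/3 + 389/1748 = 37258039/5244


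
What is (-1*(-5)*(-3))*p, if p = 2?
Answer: -30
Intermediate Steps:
(-1*(-5)*(-3))*p = (-1*(-5)*(-3))*2 = (5*(-3))*2 = -15*2 = -30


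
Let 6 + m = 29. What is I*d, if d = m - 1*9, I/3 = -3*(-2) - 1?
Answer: 210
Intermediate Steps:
m = 23 (m = -6 + 29 = 23)
I = 15 (I = 3*(-3*(-2) - 1) = 3*(6 - 1) = 3*5 = 15)
d = 14 (d = 23 - 1*9 = 23 - 9 = 14)
I*d = 15*14 = 210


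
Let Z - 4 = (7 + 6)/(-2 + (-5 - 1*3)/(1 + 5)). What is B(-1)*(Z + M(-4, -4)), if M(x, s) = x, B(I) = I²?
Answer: -39/10 ≈ -3.9000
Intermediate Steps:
Z = ⅒ (Z = 4 + (7 + 6)/(-2 + (-5 - 1*3)/(1 + 5)) = 4 + 13/(-2 + (-5 - 3)/6) = 4 + 13/(-2 - 8*⅙) = 4 + 13/(-2 - 4/3) = 4 + 13/(-10/3) = 4 + 13*(-3/10) = 4 - 39/10 = ⅒ ≈ 0.10000)
B(-1)*(Z + M(-4, -4)) = (-1)²*(⅒ - 4) = 1*(-39/10) = -39/10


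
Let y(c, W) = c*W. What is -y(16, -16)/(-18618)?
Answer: -128/9309 ≈ -0.013750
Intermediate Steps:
y(c, W) = W*c
-y(16, -16)/(-18618) = -(-16)*16/(-18618) = -1*(-256)*(-1/18618) = 256*(-1/18618) = -128/9309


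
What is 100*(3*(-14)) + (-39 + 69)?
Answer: -4170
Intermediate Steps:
100*(3*(-14)) + (-39 + 69) = 100*(-42) + 30 = -4200 + 30 = -4170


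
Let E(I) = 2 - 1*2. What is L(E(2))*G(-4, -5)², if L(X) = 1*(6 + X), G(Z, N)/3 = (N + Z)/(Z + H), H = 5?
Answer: 4374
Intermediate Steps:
G(Z, N) = 3*(N + Z)/(5 + Z) (G(Z, N) = 3*((N + Z)/(Z + 5)) = 3*((N + Z)/(5 + Z)) = 3*(N + Z)/(5 + Z))
E(I) = 0 (E(I) = 2 - 2 = 0)
L(X) = 6 + X
L(E(2))*G(-4, -5)² = (6 + 0)*(3*(-5 - 4)/(5 - 4))² = 6*(3*(-9)/1)² = 6*(3*1*(-9))² = 6*(-27)² = 6*729 = 4374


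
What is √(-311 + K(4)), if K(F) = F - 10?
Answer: I*√317 ≈ 17.805*I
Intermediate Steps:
K(F) = -10 + F
√(-311 + K(4)) = √(-311 + (-10 + 4)) = √(-311 - 6) = √(-317) = I*√317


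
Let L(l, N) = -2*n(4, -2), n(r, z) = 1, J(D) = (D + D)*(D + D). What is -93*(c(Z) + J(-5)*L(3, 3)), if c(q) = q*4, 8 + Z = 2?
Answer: 20832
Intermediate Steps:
J(D) = 4*D² (J(D) = (2*D)*(2*D) = 4*D²)
Z = -6 (Z = -8 + 2 = -6)
c(q) = 4*q
L(l, N) = -2 (L(l, N) = -2*1 = -2)
-93*(c(Z) + J(-5)*L(3, 3)) = -93*(4*(-6) + (4*(-5)²)*(-2)) = -93*(-24 + (4*25)*(-2)) = -93*(-24 + 100*(-2)) = -93*(-24 - 200) = -93*(-224) = 20832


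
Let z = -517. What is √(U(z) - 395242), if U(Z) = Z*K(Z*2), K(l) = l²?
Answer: I*√553148894 ≈ 23519.0*I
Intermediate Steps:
U(Z) = 4*Z³ (U(Z) = Z*(Z*2)² = Z*(2*Z)² = Z*(4*Z²) = 4*Z³)
√(U(z) - 395242) = √(4*(-517)³ - 395242) = √(4*(-138188413) - 395242) = √(-552753652 - 395242) = √(-553148894) = I*√553148894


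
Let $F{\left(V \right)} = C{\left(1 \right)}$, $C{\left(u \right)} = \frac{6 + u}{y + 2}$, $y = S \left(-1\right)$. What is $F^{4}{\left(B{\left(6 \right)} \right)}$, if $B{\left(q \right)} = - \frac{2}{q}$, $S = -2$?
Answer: $\frac{2401}{256} \approx 9.3789$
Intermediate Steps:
$y = 2$ ($y = \left(-2\right) \left(-1\right) = 2$)
$C{\left(u \right)} = \frac{3}{2} + \frac{u}{4}$ ($C{\left(u \right)} = \frac{6 + u}{2 + 2} = \frac{6 + u}{4} = \left(6 + u\right) \frac{1}{4} = \frac{3}{2} + \frac{u}{4}$)
$F{\left(V \right)} = \frac{7}{4}$ ($F{\left(V \right)} = \frac{3}{2} + \frac{1}{4} \cdot 1 = \frac{3}{2} + \frac{1}{4} = \frac{7}{4}$)
$F^{4}{\left(B{\left(6 \right)} \right)} = \left(\frac{7}{4}\right)^{4} = \frac{2401}{256}$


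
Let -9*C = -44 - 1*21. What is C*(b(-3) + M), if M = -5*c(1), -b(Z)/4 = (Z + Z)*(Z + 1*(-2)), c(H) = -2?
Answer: -7150/9 ≈ -794.44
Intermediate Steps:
b(Z) = -8*Z*(-2 + Z) (b(Z) = -4*(Z + Z)*(Z + 1*(-2)) = -4*2*Z*(Z - 2) = -4*2*Z*(-2 + Z) = -8*Z*(-2 + Z))
C = 65/9 (C = -(-44 - 1*21)/9 = -(-44 - 21)/9 = -⅑*(-65) = 65/9 ≈ 7.2222)
M = 10 (M = -5*(-2) = 10)
C*(b(-3) + M) = 65*(8*(-3)*(2 - 1*(-3)) + 10)/9 = 65*(8*(-3)*(2 + 3) + 10)/9 = 65*(8*(-3)*5 + 10)/9 = 65*(-120 + 10)/9 = (65/9)*(-110) = -7150/9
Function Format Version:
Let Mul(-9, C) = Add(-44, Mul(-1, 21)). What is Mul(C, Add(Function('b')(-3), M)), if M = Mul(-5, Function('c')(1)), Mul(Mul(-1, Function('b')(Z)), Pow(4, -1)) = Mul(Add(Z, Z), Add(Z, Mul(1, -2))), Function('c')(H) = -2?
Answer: Rational(-7150, 9) ≈ -794.44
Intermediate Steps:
Function('b')(Z) = Mul(-8, Z, Add(-2, Z)) (Function('b')(Z) = Mul(-4, Mul(Add(Z, Z), Add(Z, Mul(1, -2)))) = Mul(-4, Mul(Mul(2, Z), Add(Z, -2))) = Mul(-4, Mul(Mul(2, Z), Add(-2, Z))) = Mul(-4, Mul(2, Z, Add(-2, Z))) = Mul(-8, Z, Add(-2, Z)))
C = Rational(65, 9) (C = Mul(Rational(-1, 9), Add(-44, Mul(-1, 21))) = Mul(Rational(-1, 9), Add(-44, -21)) = Mul(Rational(-1, 9), -65) = Rational(65, 9) ≈ 7.2222)
M = 10 (M = Mul(-5, -2) = 10)
Mul(C, Add(Function('b')(-3), M)) = Mul(Rational(65, 9), Add(Mul(8, -3, Add(2, Mul(-1, -3))), 10)) = Mul(Rational(65, 9), Add(Mul(8, -3, Add(2, 3)), 10)) = Mul(Rational(65, 9), Add(Mul(8, -3, 5), 10)) = Mul(Rational(65, 9), Add(-120, 10)) = Mul(Rational(65, 9), -110) = Rational(-7150, 9)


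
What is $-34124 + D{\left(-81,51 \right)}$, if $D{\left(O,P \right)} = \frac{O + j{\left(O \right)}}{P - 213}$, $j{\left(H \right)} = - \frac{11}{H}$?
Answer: $- \frac{223884289}{6561} \approx -34124.0$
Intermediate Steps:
$D{\left(O,P \right)} = \frac{O - \frac{11}{O}}{-213 + P}$ ($D{\left(O,P \right)} = \frac{O - \frac{11}{O}}{P - 213} = \frac{O - \frac{11}{O}}{-213 + P}$)
$-34124 + D{\left(-81,51 \right)} = -34124 + \frac{-11 + \left(-81\right)^{2}}{\left(-81\right) \left(-213 + 51\right)} = -34124 - \frac{-11 + 6561}{81 \left(-162\right)} = -34124 - \left(- \frac{1}{13122}\right) 6550 = -34124 + \frac{3275}{6561} = - \frac{223884289}{6561}$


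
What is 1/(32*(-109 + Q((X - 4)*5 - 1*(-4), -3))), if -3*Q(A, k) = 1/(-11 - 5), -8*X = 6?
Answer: -3/10462 ≈ -0.00028675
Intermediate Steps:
X = -¾ (X = -⅛*6 = -¾ ≈ -0.75000)
Q(A, k) = 1/48 (Q(A, k) = -1/(3*(-11 - 5)) = -⅓/(-16) = -⅓*(-1/16) = 1/48)
1/(32*(-109 + Q((X - 4)*5 - 1*(-4), -3))) = 1/(32*(-109 + 1/48)) = 1/(32*(-5231/48)) = 1/(-10462/3) = -3/10462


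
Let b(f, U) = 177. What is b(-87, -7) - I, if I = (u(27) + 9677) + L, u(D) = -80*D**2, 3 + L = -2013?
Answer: 50836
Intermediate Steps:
L = -2016 (L = -3 - 2013 = -2016)
I = -50659 (I = (-80*27**2 + 9677) - 2016 = (-80*729 + 9677) - 2016 = (-58320 + 9677) - 2016 = -48643 - 2016 = -50659)
b(-87, -7) - I = 177 - 1*(-50659) = 177 + 50659 = 50836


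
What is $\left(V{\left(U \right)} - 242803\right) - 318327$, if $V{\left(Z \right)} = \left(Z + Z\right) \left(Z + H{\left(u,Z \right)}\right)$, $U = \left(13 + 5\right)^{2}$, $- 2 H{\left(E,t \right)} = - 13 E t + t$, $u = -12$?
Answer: $-16832410$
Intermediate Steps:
$H{\left(E,t \right)} = - \frac{t}{2} + \frac{13 E t}{2}$ ($H{\left(E,t \right)} = - \frac{- 13 E t + t}{2} = - \frac{t - 13 E t}{2} = - \frac{t}{2} + \frac{13 E t}{2}$)
$U = 324$ ($U = 18^{2} = 324$)
$V{\left(Z \right)} = - 155 Z^{2}$ ($V{\left(Z \right)} = \left(Z + Z\right) \left(Z + \frac{Z \left(-1 + 13 \left(-12\right)\right)}{2}\right) = 2 Z \left(Z + \frac{Z \left(-1 - 156\right)}{2}\right) = 2 Z \left(Z + \frac{1}{2} Z \left(-157\right)\right) = 2 Z \left(Z - \frac{157 Z}{2}\right) = 2 Z \left(- \frac{155 Z}{2}\right) = - 155 Z^{2}$)
$\left(V{\left(U \right)} - 242803\right) - 318327 = \left(- 155 \cdot 324^{2} - 242803\right) - 318327 = \left(\left(-155\right) 104976 - 242803\right) - 318327 = \left(-16271280 - 242803\right) - 318327 = -16514083 - 318327 = -16832410$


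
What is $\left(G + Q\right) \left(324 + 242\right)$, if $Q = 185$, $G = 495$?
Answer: $384880$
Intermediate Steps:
$\left(G + Q\right) \left(324 + 242\right) = \left(495 + 185\right) \left(324 + 242\right) = 680 \cdot 566 = 384880$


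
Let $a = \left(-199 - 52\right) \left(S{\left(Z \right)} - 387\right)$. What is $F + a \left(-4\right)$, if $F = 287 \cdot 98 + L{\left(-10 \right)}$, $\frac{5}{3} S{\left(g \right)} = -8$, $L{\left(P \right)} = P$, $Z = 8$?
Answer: $- \frac{1826256}{5} \approx -3.6525 \cdot 10^{5}$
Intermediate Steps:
$S{\left(g \right)} = - \frac{24}{5}$ ($S{\left(g \right)} = \frac{3}{5} \left(-8\right) = - \frac{24}{5}$)
$a = \frac{491709}{5}$ ($a = \left(-199 - 52\right) \left(- \frac{24}{5} - 387\right) = \left(-251\right) \left(- \frac{1959}{5}\right) = \frac{491709}{5} \approx 98342.0$)
$F = 28116$ ($F = 287 \cdot 98 - 10 = 28126 - 10 = 28116$)
$F + a \left(-4\right) = 28116 + \frac{491709}{5} \left(-4\right) = 28116 - \frac{1966836}{5} = - \frac{1826256}{5}$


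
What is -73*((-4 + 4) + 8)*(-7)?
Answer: 4088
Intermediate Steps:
-73*((-4 + 4) + 8)*(-7) = -73*(0 + 8)*(-7) = -584*(-7) = -73*(-56) = 4088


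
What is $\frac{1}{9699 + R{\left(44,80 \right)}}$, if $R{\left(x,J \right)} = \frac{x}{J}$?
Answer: $\frac{20}{193991} \approx 0.0001031$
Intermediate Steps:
$\frac{1}{9699 + R{\left(44,80 \right)}} = \frac{1}{9699 + \frac{44}{80}} = \frac{1}{9699 + 44 \cdot \frac{1}{80}} = \frac{1}{9699 + \frac{11}{20}} = \frac{1}{\frac{193991}{20}} = \frac{20}{193991}$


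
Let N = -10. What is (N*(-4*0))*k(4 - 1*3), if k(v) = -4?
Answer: 0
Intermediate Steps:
(N*(-4*0))*k(4 - 1*3) = -(-40)*0*(-4) = -10*0*(-4) = 0*(-4) = 0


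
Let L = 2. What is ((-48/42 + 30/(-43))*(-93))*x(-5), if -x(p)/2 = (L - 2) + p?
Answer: 515220/301 ≈ 1711.7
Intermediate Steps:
x(p) = -2*p (x(p) = -2*((2 - 2) + p) = -2*(0 + p) = -2*p)
((-48/42 + 30/(-43))*(-93))*x(-5) = ((-48/42 + 30/(-43))*(-93))*(-2*(-5)) = ((-48*1/42 + 30*(-1/43))*(-93))*10 = ((-8/7 - 30/43)*(-93))*10 = -554/301*(-93)*10 = (51522/301)*10 = 515220/301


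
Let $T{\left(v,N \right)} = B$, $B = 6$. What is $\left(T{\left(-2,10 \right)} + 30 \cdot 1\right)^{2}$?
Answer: $1296$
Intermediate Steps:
$T{\left(v,N \right)} = 6$
$\left(T{\left(-2,10 \right)} + 30 \cdot 1\right)^{2} = \left(6 + 30 \cdot 1\right)^{2} = \left(6 + 30\right)^{2} = 36^{2} = 1296$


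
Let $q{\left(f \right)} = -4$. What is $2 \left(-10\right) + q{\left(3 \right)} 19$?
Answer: $-96$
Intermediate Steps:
$2 \left(-10\right) + q{\left(3 \right)} 19 = 2 \left(-10\right) - 76 = -20 - 76 = -96$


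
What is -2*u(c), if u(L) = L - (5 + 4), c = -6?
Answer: 30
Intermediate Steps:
u(L) = -9 + L (u(L) = L - 1*9 = L - 9 = -9 + L)
-2*u(c) = -2*(-9 - 6) = -2*(-15) = 30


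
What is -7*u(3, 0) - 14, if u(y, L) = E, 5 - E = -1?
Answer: -56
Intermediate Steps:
E = 6 (E = 5 - 1*(-1) = 5 + 1 = 6)
u(y, L) = 6
-7*u(3, 0) - 14 = -7*6 - 14 = -42 - 14 = -56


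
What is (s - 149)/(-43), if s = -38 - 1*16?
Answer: 203/43 ≈ 4.7209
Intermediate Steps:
s = -54 (s = -38 - 16 = -54)
(s - 149)/(-43) = (-54 - 149)/(-43) = -203*(-1/43) = 203/43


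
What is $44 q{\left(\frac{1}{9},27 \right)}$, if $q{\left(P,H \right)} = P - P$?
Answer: $0$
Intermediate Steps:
$q{\left(P,H \right)} = 0$
$44 q{\left(\frac{1}{9},27 \right)} = 44 \cdot 0 = 0$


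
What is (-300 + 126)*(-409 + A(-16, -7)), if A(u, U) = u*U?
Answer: 51678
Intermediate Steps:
A(u, U) = U*u
(-300 + 126)*(-409 + A(-16, -7)) = (-300 + 126)*(-409 - 7*(-16)) = -174*(-409 + 112) = -174*(-297) = 51678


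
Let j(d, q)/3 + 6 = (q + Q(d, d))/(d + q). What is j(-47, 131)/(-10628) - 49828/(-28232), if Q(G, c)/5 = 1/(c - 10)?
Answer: 7551761323/4275708168 ≈ 1.7662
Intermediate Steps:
Q(G, c) = 5/(-10 + c) (Q(G, c) = 5/(c - 10) = 5/(-10 + c))
j(d, q) = -18 + 3*(q + 5/(-10 + d))/(d + q) (j(d, q) = -18 + 3*((q + 5/(-10 + d))/(d + q)) = -18 + 3*(q + 5/(-10 + d))/(d + q))
j(-47, 131)/(-10628) - 49828/(-28232) = (3*(5 - (-10 - 47)*(5*131 + 6*(-47)))/((-10 - 47)*(-47 + 131)))/(-10628) - 49828/(-28232) = (3*(5 - 1*(-57)*(655 - 282))/(-57*84))*(-1/10628) - 49828*(-1/28232) = (3*(-1/57)*(1/84)*(5 - 1*(-57)*373))*(-1/10628) + 12457/7058 = (3*(-1/57)*(1/84)*(5 + 21261))*(-1/10628) + 12457/7058 = (3*(-1/57)*(1/84)*21266)*(-1/10628) + 12457/7058 = -1519/114*(-1/10628) + 12457/7058 = 1519/1211592 + 12457/7058 = 7551761323/4275708168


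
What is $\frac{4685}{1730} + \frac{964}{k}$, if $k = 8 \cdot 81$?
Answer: $\frac{58795}{14013} \approx 4.1957$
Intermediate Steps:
$k = 648$
$\frac{4685}{1730} + \frac{964}{k} = \frac{4685}{1730} + \frac{964}{648} = 4685 \cdot \frac{1}{1730} + 964 \cdot \frac{1}{648} = \frac{937}{346} + \frac{241}{162} = \frac{58795}{14013}$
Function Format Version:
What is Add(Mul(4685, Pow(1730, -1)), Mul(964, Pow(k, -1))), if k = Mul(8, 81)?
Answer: Rational(58795, 14013) ≈ 4.1957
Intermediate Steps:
k = 648
Add(Mul(4685, Pow(1730, -1)), Mul(964, Pow(k, -1))) = Add(Mul(4685, Pow(1730, -1)), Mul(964, Pow(648, -1))) = Add(Mul(4685, Rational(1, 1730)), Mul(964, Rational(1, 648))) = Add(Rational(937, 346), Rational(241, 162)) = Rational(58795, 14013)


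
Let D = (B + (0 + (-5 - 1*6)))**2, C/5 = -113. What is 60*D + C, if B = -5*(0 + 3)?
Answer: 39995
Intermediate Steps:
C = -565 (C = 5*(-113) = -565)
B = -15 (B = -5*3 = -15)
D = 676 (D = (-15 + (0 + (-5 - 1*6)))**2 = (-15 + (0 + (-5 - 6)))**2 = (-15 + (0 - 11))**2 = (-15 - 11)**2 = (-26)**2 = 676)
60*D + C = 60*676 - 565 = 40560 - 565 = 39995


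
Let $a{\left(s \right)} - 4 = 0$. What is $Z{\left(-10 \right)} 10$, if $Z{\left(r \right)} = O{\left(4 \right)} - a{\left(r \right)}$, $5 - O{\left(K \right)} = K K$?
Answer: $-150$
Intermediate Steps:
$O{\left(K \right)} = 5 - K^{2}$ ($O{\left(K \right)} = 5 - K K = 5 - K^{2}$)
$a{\left(s \right)} = 4$ ($a{\left(s \right)} = 4 + 0 = 4$)
$Z{\left(r \right)} = -15$ ($Z{\left(r \right)} = \left(5 - 4^{2}\right) - 4 = \left(5 - 16\right) - 4 = -11 - 4 = -15$)
$Z{\left(-10 \right)} 10 = \left(-15\right) 10 = -150$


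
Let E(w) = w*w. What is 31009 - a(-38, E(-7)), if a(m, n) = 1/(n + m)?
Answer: 341098/11 ≈ 31009.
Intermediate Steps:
E(w) = w²
a(m, n) = 1/(m + n)
31009 - a(-38, E(-7)) = 31009 - 1/(-38 + (-7)²) = 31009 - 1/(-38 + 49) = 31009 - 1/11 = 341098/11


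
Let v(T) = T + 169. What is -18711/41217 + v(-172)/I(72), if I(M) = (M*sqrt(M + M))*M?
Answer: -11758561/25899264 ≈ -0.45401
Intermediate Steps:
I(M) = sqrt(2)*M**(5/2) (I(M) = (M*sqrt(2*M))*M = (M*(sqrt(2)*sqrt(M)))*M = (sqrt(2)*M**(3/2))*M = sqrt(2)*M**(5/2))
v(T) = 169 + T
-18711/41217 + v(-172)/I(72) = -18711/41217 + (169 - 172)/((sqrt(2)*72**(5/2))) = -18711*1/41217 - 3/(sqrt(2)*(31104*sqrt(2))) = -567/1249 - 3/62208 = -567/1249 - 3*1/62208 = -567/1249 - 1/20736 = -11758561/25899264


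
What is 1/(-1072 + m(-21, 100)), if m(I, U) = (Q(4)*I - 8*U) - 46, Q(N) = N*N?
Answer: -1/2254 ≈ -0.00044366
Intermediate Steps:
Q(N) = N**2
m(I, U) = -46 - 8*U + 16*I (m(I, U) = (4**2*I - 8*U) - 46 = (16*I - 8*U) - 46 = (-8*U + 16*I) - 46 = -46 - 8*U + 16*I)
1/(-1072 + m(-21, 100)) = 1/(-1072 + (-46 - 8*100 + 16*(-21))) = 1/(-1072 + (-46 - 800 - 336)) = 1/(-1072 - 1182) = 1/(-2254) = -1/2254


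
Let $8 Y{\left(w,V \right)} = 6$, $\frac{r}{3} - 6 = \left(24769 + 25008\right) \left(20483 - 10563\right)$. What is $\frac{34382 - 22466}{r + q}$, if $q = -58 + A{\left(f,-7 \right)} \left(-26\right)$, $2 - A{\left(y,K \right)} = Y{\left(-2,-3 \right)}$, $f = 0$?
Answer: $\frac{23832}{2962726895} \approx 8.0439 \cdot 10^{-6}$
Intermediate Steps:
$r = 1481363538$ ($r = 18 + 3 \left(24769 + 25008\right) \left(20483 - 10563\right) = 18 + 3 \cdot 49777 \cdot 9920 = 18 + 3 \cdot 493787840 = 18 + 1481363520 = 1481363538$)
$Y{\left(w,V \right)} = \frac{3}{4}$ ($Y{\left(w,V \right)} = \frac{1}{8} \cdot 6 = \frac{3}{4}$)
$A{\left(y,K \right)} = \frac{5}{4}$ ($A{\left(y,K \right)} = 2 - \frac{3}{4} = \frac{5}{4}$)
$q = - \frac{181}{2}$ ($q = -58 + \frac{5}{4} \left(-26\right) = -58 - \frac{65}{2} = - \frac{181}{2} \approx -90.5$)
$\frac{34382 - 22466}{r + q} = \frac{34382 - 22466}{1481363538 - \frac{181}{2}} = \frac{34382 - 22466}{\frac{2962726895}{2}} = \left(34382 - 22466\right) \frac{2}{2962726895} = 11916 \cdot \frac{2}{2962726895} = \frac{23832}{2962726895}$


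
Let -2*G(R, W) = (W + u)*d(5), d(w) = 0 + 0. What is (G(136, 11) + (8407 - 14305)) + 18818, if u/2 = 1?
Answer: 12920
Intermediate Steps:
u = 2 (u = 2*1 = 2)
d(w) = 0
G(R, W) = 0 (G(R, W) = -(W + 2)*0/2 = -(2 + W)*0/2 = -½*0 = 0)
(G(136, 11) + (8407 - 14305)) + 18818 = (0 + (8407 - 14305)) + 18818 = (0 - 5898) + 18818 = -5898 + 18818 = 12920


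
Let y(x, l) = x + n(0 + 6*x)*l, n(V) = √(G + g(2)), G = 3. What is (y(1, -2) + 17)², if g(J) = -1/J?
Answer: (18 - √10)² ≈ 220.16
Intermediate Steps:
n(V) = √10/2 (n(V) = √(3 - 1/2) = √(3 - 1*½) = √(3 - ½) = √(5/2) = √10/2)
y(x, l) = x + l*√10/2 (y(x, l) = x + (√10/2)*l = x + l*√10/2)
(y(1, -2) + 17)² = ((1 + (½)*(-2)*√10) + 17)² = ((1 - √10) + 17)² = (18 - √10)²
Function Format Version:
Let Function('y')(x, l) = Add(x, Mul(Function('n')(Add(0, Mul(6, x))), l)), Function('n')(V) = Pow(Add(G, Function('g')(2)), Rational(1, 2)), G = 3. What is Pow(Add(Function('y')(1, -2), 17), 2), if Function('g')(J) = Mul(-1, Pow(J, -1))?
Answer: Pow(Add(18, Mul(-1, Pow(10, Rational(1, 2)))), 2) ≈ 220.16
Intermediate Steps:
Function('n')(V) = Mul(Rational(1, 2), Pow(10, Rational(1, 2))) (Function('n')(V) = Pow(Add(3, Mul(-1, Pow(2, -1))), Rational(1, 2)) = Pow(Add(3, Mul(-1, Rational(1, 2))), Rational(1, 2)) = Pow(Add(3, Rational(-1, 2)), Rational(1, 2)) = Pow(Rational(5, 2), Rational(1, 2)) = Mul(Rational(1, 2), Pow(10, Rational(1, 2))))
Function('y')(x, l) = Add(x, Mul(Rational(1, 2), l, Pow(10, Rational(1, 2)))) (Function('y')(x, l) = Add(x, Mul(Mul(Rational(1, 2), Pow(10, Rational(1, 2))), l)) = Add(x, Mul(Rational(1, 2), l, Pow(10, Rational(1, 2)))))
Pow(Add(Function('y')(1, -2), 17), 2) = Pow(Add(Add(1, Mul(Rational(1, 2), -2, Pow(10, Rational(1, 2)))), 17), 2) = Pow(Add(Add(1, Mul(-1, Pow(10, Rational(1, 2)))), 17), 2) = Pow(Add(18, Mul(-1, Pow(10, Rational(1, 2)))), 2)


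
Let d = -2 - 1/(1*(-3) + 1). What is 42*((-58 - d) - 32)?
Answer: -3717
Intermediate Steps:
d = -3/2 (d = -2 - 1/(-3 + 1) = -2 - 1/(-2) = -2 - 1*(-½) = -2 + ½ = -3/2 ≈ -1.5000)
42*((-58 - d) - 32) = 42*((-58 - 1*(-3/2)) - 32) = 42*((-58 + 3/2) - 32) = 42*(-113/2 - 32) = 42*(-177/2) = -3717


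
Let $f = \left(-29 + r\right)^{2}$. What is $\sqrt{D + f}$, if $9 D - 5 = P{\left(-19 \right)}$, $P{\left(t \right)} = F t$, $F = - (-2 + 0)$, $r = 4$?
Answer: $\frac{2 \sqrt{1398}}{3} \approx 24.927$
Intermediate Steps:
$F = 2$ ($F = \left(-1\right) \left(-2\right) = 2$)
$f = 625$ ($f = \left(-29 + 4\right)^{2} = \left(-25\right)^{2} = 625$)
$P{\left(t \right)} = 2 t$
$D = - \frac{11}{3}$ ($D = \frac{5}{9} + \frac{2 \left(-19\right)}{9} = \frac{5}{9} + \frac{1}{9} \left(-38\right) = \frac{5}{9} - \frac{38}{9} = - \frac{11}{3} \approx -3.6667$)
$\sqrt{D + f} = \sqrt{- \frac{11}{3} + 625} = \sqrt{\frac{1864}{3}} = \frac{2 \sqrt{1398}}{3}$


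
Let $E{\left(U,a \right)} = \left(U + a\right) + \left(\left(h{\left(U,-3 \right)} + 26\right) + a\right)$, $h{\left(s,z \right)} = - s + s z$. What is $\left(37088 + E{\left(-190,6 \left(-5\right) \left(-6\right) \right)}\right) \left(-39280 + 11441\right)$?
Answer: $-1059106916$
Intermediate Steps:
$E{\left(U,a \right)} = 26 - 3 U + 2 a$ ($E{\left(U,a \right)} = \left(U + a\right) + \left(\left(U \left(-1 - 3\right) + 26\right) + a\right) = \left(U + a\right) + \left(\left(U \left(-4\right) + 26\right) + a\right) = \left(U + a\right) - \left(-26 - a + 4 U\right) = \left(U + a\right) + \left(26 + a - 4 U\right) = 26 - 3 U + 2 a$)
$\left(37088 + E{\left(-190,6 \left(-5\right) \left(-6\right) \right)}\right) \left(-39280 + 11441\right) = \left(37088 + \left(26 - -570 + 2 \cdot 6 \left(-5\right) \left(-6\right)\right)\right) \left(-39280 + 11441\right) = \left(37088 + \left(26 + 570 + 2 \left(\left(-30\right) \left(-6\right)\right)\right)\right) \left(-27839\right) = \left(37088 + \left(26 + 570 + 2 \cdot 180\right)\right) \left(-27839\right) = \left(37088 + \left(26 + 570 + 360\right)\right) \left(-27839\right) = \left(37088 + 956\right) \left(-27839\right) = 38044 \left(-27839\right) = -1059106916$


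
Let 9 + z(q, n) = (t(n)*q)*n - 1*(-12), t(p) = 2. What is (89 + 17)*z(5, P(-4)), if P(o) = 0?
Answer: 318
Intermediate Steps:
z(q, n) = 3 + 2*n*q (z(q, n) = -9 + ((2*q)*n - 1*(-12)) = -9 + (2*n*q + 12) = -9 + (12 + 2*n*q) = 3 + 2*n*q)
(89 + 17)*z(5, P(-4)) = (89 + 17)*(3 + 2*0*5) = 106*(3 + 0) = 106*3 = 318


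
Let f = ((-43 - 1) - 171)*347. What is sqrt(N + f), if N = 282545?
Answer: 2*sqrt(51985) ≈ 456.00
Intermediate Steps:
f = -74605 (f = (-44 - 171)*347 = -215*347 = -74605)
sqrt(N + f) = sqrt(282545 - 74605) = sqrt(207940) = 2*sqrt(51985)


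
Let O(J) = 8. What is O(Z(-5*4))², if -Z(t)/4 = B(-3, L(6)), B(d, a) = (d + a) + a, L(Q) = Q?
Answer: 64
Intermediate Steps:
B(d, a) = d + 2*a (B(d, a) = (a + d) + a = d + 2*a)
Z(t) = -36 (Z(t) = -4*(-3 + 2*6) = -4*(-3 + 12) = -4*9 = -36)
O(Z(-5*4))² = 8² = 64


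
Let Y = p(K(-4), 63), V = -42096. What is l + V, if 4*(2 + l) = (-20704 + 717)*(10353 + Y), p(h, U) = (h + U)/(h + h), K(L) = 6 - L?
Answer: -4143335111/80 ≈ -5.1792e+7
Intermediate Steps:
p(h, U) = (U + h)/(2*h) (p(h, U) = (U + h)/((2*h)) = (U + h)*(1/(2*h)) = (U + h)/(2*h))
Y = 73/20 (Y = (63 + (6 - 1*(-4)))/(2*(6 - 1*(-4))) = (63 + (6 + 4))/(2*(6 + 4)) = (½)*(63 + 10)/10 = (½)*(⅒)*73 = 73/20 ≈ 3.6500)
l = -4139967431/80 (l = -2 + ((-20704 + 717)*(10353 + 73/20))/4 = -2 + (-19987*207133/20)/4 = -2 + (¼)*(-4139967271/20) = -2 - 4139967271/80 = -4139967431/80 ≈ -5.1750e+7)
l + V = -4139967431/80 - 42096 = -4143335111/80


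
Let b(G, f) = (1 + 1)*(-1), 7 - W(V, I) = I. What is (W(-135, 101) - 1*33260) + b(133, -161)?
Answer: -33356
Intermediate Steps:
W(V, I) = 7 - I
b(G, f) = -2 (b(G, f) = 2*(-1) = -2)
(W(-135, 101) - 1*33260) + b(133, -161) = ((7 - 1*101) - 1*33260) - 2 = ((7 - 101) - 33260) - 2 = (-94 - 33260) - 2 = -33354 - 2 = -33356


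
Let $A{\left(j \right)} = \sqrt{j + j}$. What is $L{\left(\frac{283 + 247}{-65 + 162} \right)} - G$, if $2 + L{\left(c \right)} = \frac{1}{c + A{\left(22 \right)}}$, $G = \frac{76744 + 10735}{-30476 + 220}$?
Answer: $\frac{254217359}{503369072} + \frac{9409 \sqrt{11}}{66548} \approx 0.97396$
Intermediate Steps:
$A{\left(j \right)} = \sqrt{2} \sqrt{j}$ ($A{\left(j \right)} = \sqrt{2 j} = \sqrt{2} \sqrt{j}$)
$G = - \frac{87479}{30256}$ ($G = \frac{87479}{-30256} = 87479 \left(- \frac{1}{30256}\right) = - \frac{87479}{30256} \approx -2.8913$)
$L{\left(c \right)} = -2 + \frac{1}{c + 2 \sqrt{11}}$ ($L{\left(c \right)} = -2 + \frac{1}{c + \sqrt{2} \sqrt{22}} = -2 + \frac{1}{c + 2 \sqrt{11}}$)
$L{\left(\frac{283 + 247}{-65 + 162} \right)} - G = \frac{1 - 4 \sqrt{11} - 2 \frac{283 + 247}{-65 + 162}}{\frac{283 + 247}{-65 + 162} + 2 \sqrt{11}} - - \frac{87479}{30256} = \frac{1 - 4 \sqrt{11} - 2 \cdot \frac{530}{97}}{\frac{530}{97} + 2 \sqrt{11}} + \frac{87479}{30256} = \frac{1 - 4 \sqrt{11} - 2 \cdot 530 \cdot \frac{1}{97}}{530 \cdot \frac{1}{97} + 2 \sqrt{11}} + \frac{87479}{30256} = \frac{1 - 4 \sqrt{11} - \frac{1060}{97}}{\frac{530}{97} + 2 \sqrt{11}} + \frac{87479}{30256} = \frac{- \frac{963}{97} - 4 \sqrt{11}}{\frac{530}{97} + 2 \sqrt{11}} + \frac{87479}{30256} = \frac{87479}{30256} + \frac{- \frac{963}{97} - 4 \sqrt{11}}{\frac{530}{97} + 2 \sqrt{11}}$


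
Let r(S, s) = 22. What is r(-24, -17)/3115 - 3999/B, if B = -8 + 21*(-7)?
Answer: 80389/3115 ≈ 25.807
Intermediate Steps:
B = -155 (B = -8 - 147 = -155)
r(-24, -17)/3115 - 3999/B = 22/3115 - 3999/(-155) = 22*(1/3115) - 3999*(-1/155) = 22/3115 + 129/5 = 80389/3115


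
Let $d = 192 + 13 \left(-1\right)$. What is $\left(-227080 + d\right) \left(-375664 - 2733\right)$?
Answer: $85858657697$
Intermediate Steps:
$d = 179$ ($d = 192 - 13 = 179$)
$\left(-227080 + d\right) \left(-375664 - 2733\right) = \left(-227080 + 179\right) \left(-375664 - 2733\right) = \left(-226901\right) \left(-378397\right) = 85858657697$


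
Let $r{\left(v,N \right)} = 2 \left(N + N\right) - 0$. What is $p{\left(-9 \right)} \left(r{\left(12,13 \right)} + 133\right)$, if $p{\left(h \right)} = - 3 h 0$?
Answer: $0$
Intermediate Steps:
$p{\left(h \right)} = 0$
$r{\left(v,N \right)} = 4 N$ ($r{\left(v,N \right)} = 2 \cdot 2 N + 0 = 4 N + 0 = 4 N$)
$p{\left(-9 \right)} \left(r{\left(12,13 \right)} + 133\right) = 0 \left(4 \cdot 13 + 133\right) = 0 \left(52 + 133\right) = 0 \cdot 185 = 0$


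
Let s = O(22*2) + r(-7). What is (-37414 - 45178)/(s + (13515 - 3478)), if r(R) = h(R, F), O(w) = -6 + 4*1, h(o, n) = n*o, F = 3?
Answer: -41296/5007 ≈ -8.2477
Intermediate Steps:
O(w) = -2 (O(w) = -6 + 4 = -2)
r(R) = 3*R
s = -23 (s = -2 + 3*(-7) = -2 - 21 = -23)
(-37414 - 45178)/(s + (13515 - 3478)) = (-37414 - 45178)/(-23 + (13515 - 3478)) = -82592/(-23 + 10037) = -82592/10014 = -82592*1/10014 = -41296/5007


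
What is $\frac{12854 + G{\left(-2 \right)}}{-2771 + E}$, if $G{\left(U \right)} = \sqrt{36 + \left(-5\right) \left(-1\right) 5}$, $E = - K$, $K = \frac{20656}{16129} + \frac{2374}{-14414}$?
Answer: $- \frac{747085425181}{161117740841} - \frac{116241703 \sqrt{61}}{322235481682} \approx -4.6397$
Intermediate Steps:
$K = \frac{129722669}{116241703}$ ($K = 20656 \cdot \frac{1}{16129} + 2374 \left(- \frac{1}{14414}\right) = \frac{20656}{16129} - \frac{1187}{7207} = \frac{129722669}{116241703} \approx 1.116$)
$E = - \frac{129722669}{116241703}$ ($E = \left(-1\right) \frac{129722669}{116241703} = - \frac{129722669}{116241703} \approx -1.116$)
$G{\left(U \right)} = \sqrt{61}$ ($G{\left(U \right)} = \sqrt{36 + 5 \cdot 5} = \sqrt{36 + 25} = \sqrt{61}$)
$\frac{12854 + G{\left(-2 \right)}}{-2771 + E} = \frac{12854 + \sqrt{61}}{-2771 - \frac{129722669}{116241703}} = \frac{12854 + \sqrt{61}}{- \frac{322235481682}{116241703}} = \left(12854 + \sqrt{61}\right) \left(- \frac{116241703}{322235481682}\right) = - \frac{747085425181}{161117740841} - \frac{116241703 \sqrt{61}}{322235481682}$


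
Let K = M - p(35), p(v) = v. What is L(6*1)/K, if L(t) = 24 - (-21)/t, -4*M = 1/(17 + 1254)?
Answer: -139810/177941 ≈ -0.78571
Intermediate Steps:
M = -1/5084 (M = -1/(4*(17 + 1254)) = -¼/1271 = -¼*1/1271 = -1/5084 ≈ -0.00019670)
L(t) = 24 + 21/t
K = -177941/5084 (K = -1/5084 - 1*35 = -1/5084 - 35 = -177941/5084 ≈ -35.000)
L(6*1)/K = (24 + 21/((6*1)))/(-177941/5084) = (24 + 21/6)*(-5084/177941) = (24 + 21*(⅙))*(-5084/177941) = (24 + 7/2)*(-5084/177941) = (55/2)*(-5084/177941) = -139810/177941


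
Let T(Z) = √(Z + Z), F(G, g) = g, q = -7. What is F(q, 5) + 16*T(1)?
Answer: 5 + 16*√2 ≈ 27.627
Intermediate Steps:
T(Z) = √2*√Z (T(Z) = √(2*Z) = √2*√Z)
F(q, 5) + 16*T(1) = 5 + 16*(√2*√1) = 5 + 16*(√2*1) = 5 + 16*√2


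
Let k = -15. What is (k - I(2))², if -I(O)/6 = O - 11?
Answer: 4761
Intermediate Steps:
I(O) = 66 - 6*O (I(O) = -6*(O - 11) = -6*(-11 + O) = 66 - 6*O)
(k - I(2))² = (-15 - (66 - 6*2))² = (-15 - (66 - 12))² = (-15 - 1*54)² = (-15 - 54)² = (-69)² = 4761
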